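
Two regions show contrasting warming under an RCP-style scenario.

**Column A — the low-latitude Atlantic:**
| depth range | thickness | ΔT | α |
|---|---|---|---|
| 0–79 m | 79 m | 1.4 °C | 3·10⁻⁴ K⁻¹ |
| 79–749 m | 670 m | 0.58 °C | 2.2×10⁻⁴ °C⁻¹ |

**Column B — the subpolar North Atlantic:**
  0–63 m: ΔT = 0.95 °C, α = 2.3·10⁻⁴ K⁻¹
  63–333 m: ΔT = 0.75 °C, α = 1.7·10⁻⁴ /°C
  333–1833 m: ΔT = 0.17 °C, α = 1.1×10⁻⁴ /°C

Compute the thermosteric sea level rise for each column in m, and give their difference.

Δh_A ≈ 0.119 m, Δh_B ≈ 0.0762 m; difference ≈ 0.0424 m

A 0–79 m: 3×10⁻⁴ × 79 × 1.4 = 0.03318 m
A 670 × 2.2×10⁻⁴ × 0.58 = 0.085492 m
A total: 0.118672 m
B 0–63 m: 63 × 2.3×10⁻⁴ × 0.95 = 0.0137655 m
B 63–333 m: 0.75 × 1.7×10⁻⁴ × 270 = 0.034425 m
B Layer 3: 1.1×10⁻⁴ × 0.17 × 1500 = 0.02805 m
B total: 0.0762405 m
Difference: 0.118672 − 0.0762405 = 0.0424315 m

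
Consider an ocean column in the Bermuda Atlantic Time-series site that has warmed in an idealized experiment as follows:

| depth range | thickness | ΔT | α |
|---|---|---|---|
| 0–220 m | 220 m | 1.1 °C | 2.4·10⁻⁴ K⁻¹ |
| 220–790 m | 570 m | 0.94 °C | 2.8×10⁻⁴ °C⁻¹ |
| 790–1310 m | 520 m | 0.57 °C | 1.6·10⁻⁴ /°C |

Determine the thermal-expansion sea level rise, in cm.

Layer 1: 1.1 × 2.4×10⁻⁴ × 220 = 0.05808 m
220–790 m: 570 × 0.94 × 2.8×10⁻⁴ = 0.150024 m
790–1310 m: 1.6×10⁻⁴ × 0.57 × 520 = 0.047424 m
Δh = 0.05808 + 0.150024 + 0.047424 = 0.255528 m ≈ 25.6 cm

Δh ≈ 25.6 cm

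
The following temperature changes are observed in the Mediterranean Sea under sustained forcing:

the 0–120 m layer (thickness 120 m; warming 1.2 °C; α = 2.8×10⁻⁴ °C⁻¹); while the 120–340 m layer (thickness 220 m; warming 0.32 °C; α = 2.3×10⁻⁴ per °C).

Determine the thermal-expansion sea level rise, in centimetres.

Δh = 5.7 cm

Layer 1: 120 × 1.2 × 2.8×10⁻⁴ = 0.04032 m
Layer 2: 2.3×10⁻⁴ × 220 × 0.32 = 0.016192 m
Δh = 0.04032 + 0.016192 = 0.056512 m ≈ 5.7 cm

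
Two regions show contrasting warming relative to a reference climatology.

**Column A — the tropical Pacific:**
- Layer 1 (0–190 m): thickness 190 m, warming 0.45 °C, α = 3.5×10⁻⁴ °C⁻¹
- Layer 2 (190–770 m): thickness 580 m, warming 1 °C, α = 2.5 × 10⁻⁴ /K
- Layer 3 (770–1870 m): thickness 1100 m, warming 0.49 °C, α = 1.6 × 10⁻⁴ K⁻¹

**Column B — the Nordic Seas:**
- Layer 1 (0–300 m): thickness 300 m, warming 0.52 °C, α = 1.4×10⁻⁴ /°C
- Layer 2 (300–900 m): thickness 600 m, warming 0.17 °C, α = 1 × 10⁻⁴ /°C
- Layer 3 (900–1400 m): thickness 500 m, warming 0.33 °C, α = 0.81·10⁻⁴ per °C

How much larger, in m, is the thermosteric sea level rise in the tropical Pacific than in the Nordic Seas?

0.216 m

A Layer 1: 190 × 3.5×10⁻⁴ × 0.45 = 0.029925 m
A 190–770 m: 1 × 2.5×10⁻⁴ × 580 = 0.14500 m
A 0.49 × 1100 × 1.6×10⁻⁴ = 0.08624 m
A total: 0.261165 m
B 0–300 m: 1.4×10⁻⁴ × 300 × 0.52 = 0.02184 m
B 600 × 0.17 × 1×10⁻⁴ = 0.01020 m
B 900–1400 m: 0.33 × 500 × 0.81×10⁻⁴ = 0.013365 m
B total: 0.045405 m
Difference: 0.261165 − 0.045405 = 0.21576 m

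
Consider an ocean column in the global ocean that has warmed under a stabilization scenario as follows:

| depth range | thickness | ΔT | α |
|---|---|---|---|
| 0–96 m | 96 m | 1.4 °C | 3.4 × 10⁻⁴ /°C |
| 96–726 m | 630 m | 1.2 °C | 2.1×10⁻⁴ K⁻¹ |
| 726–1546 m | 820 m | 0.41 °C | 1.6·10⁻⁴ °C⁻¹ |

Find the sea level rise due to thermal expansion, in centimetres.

26 cm

3.4×10⁻⁴ × 1.4 × 96 = 0.045696 m
1.2 × 630 × 2.1×10⁻⁴ = 0.15876 m
726–1546 m: 1.6×10⁻⁴ × 0.41 × 820 = 0.053792 m
Δh = 0.045696 + 0.15876 + 0.053792 = 0.258248 m ≈ 26 cm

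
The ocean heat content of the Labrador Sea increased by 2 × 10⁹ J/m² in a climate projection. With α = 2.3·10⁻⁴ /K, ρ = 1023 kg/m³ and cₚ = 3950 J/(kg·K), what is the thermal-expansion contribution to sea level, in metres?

Δh = αQ/(ρcₚ) = 2.3×10⁻⁴ × 2×10⁹ / (1023 × 3950) ≈ 0.11384 m

Δh ≈ 0.114 m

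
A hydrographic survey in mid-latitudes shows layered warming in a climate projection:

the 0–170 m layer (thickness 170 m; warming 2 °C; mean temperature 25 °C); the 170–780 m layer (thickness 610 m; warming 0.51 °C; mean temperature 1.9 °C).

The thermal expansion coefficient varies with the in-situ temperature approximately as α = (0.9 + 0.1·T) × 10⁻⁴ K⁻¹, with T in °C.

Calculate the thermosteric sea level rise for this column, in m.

Layer 1: α = (0.9 + 0.1×25)×10⁻⁴ = 3.4×10⁻⁴ K⁻¹
Layer 2: α = (0.9 + 0.1×1.9)×10⁻⁴ = 1.09×10⁻⁴ K⁻¹
170 × 3.4×10⁻⁴ × 2 = 0.11560 m
0.51 × 610 × 1.09×10⁻⁴ = 0.0339099 m
Δh = 0.11560 + 0.0339099 = 0.1495099 m

about 0.150 m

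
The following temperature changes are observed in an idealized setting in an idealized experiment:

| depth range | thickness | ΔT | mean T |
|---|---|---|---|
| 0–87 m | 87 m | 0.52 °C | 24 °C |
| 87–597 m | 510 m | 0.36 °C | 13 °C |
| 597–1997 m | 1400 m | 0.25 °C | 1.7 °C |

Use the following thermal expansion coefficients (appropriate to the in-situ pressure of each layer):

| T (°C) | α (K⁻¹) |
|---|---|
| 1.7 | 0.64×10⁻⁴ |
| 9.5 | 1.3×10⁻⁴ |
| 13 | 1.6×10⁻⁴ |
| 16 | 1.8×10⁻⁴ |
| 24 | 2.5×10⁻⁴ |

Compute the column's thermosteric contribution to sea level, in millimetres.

Δh ≈ 63.1 mm

Layer 1 at 24 °C → α = 2.5×10⁻⁴ K⁻¹
Layer 2 at 13 °C → α = 1.6×10⁻⁴ K⁻¹
Layer 3 at 1.7 °C → α = 0.64×10⁻⁴ K⁻¹
Layer 1: 2.5×10⁻⁴ × 0.52 × 87 = 0.01131 m
87–597 m: 0.36 × 1.6×10⁻⁴ × 510 = 0.029376 m
597–1997 m: 0.64×10⁻⁴ × 0.25 × 1400 = 0.02240 m
Δh = 0.01131 + 0.029376 + 0.02240 = 0.063086 m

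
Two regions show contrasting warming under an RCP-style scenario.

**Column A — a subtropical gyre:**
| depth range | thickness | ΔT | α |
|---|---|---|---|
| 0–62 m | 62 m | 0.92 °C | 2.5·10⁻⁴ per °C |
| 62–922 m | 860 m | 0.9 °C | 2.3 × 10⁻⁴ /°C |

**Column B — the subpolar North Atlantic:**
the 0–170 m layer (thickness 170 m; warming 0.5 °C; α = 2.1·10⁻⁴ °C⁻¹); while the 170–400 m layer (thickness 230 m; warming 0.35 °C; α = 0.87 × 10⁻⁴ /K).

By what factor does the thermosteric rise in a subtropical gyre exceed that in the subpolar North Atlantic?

A Layer 1: 62 × 0.92 × 2.5×10⁻⁴ = 0.01426 m
A 62–922 m: 860 × 2.3×10⁻⁴ × 0.9 = 0.17802 m
A total: 0.19228 m
B 170 × 0.5 × 2.1×10⁻⁴ = 0.01785 m
B 230 × 0.35 × 0.87×10⁻⁴ = 0.0070035 m
B total: 0.0248535 m
Ratio: 0.19228 / 0.0248535 ≈ 7.737

7.7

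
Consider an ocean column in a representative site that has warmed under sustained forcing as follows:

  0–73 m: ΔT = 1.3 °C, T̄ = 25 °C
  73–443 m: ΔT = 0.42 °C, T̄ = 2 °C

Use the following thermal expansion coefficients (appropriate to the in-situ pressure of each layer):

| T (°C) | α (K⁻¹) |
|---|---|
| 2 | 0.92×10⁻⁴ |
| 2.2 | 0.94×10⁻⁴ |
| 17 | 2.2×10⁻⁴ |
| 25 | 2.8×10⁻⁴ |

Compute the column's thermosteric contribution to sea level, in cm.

Layer 1 at 25 °C → α = 2.8×10⁻⁴ K⁻¹
Layer 2 at 2 °C → α = 0.92×10⁻⁴ K⁻¹
2.8×10⁻⁴ × 1.3 × 73 = 0.026572 m
Layer 2: 370 × 0.92×10⁻⁴ × 0.42 = 0.0142968 m
Δh = 0.026572 + 0.0142968 = 0.0408688 m

Δh = 4.1 cm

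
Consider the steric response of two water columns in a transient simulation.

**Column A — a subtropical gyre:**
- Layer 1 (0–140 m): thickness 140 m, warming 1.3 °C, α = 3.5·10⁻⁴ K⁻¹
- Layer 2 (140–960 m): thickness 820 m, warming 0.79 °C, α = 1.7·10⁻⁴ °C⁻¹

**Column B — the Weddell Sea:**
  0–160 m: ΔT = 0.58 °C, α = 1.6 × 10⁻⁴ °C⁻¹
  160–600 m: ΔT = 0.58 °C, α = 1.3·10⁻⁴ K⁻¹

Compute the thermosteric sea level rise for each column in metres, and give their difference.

A: 0.174 m; B: 0.0480 m; difference 0.126 m

A Layer 1: 1.3 × 140 × 3.5×10⁻⁴ = 0.06370 m
A Layer 2: 820 × 0.79 × 1.7×10⁻⁴ = 0.110126 m
A total: 0.173826 m
B 1.6×10⁻⁴ × 160 × 0.58 = 0.014848 m
B 160–600 m: 440 × 0.58 × 1.3×10⁻⁴ = 0.033176 m
B total: 0.048024 m
Difference: 0.173826 − 0.048024 = 0.125802 m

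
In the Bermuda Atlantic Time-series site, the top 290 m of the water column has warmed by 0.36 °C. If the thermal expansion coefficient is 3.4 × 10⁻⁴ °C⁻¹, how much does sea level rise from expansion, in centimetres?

Δh = αΔT·H = 3.4×10⁻⁴ × 0.36 × 290 = 0.035496 m

Δh = 3.5 cm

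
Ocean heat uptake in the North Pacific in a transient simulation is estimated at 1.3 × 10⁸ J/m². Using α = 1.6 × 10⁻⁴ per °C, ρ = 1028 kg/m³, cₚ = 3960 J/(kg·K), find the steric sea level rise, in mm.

Δh = αQ/(ρcₚ) = 1.6×10⁻⁴ × 1.3×10⁸ / (1028 × 3960) ≈ 0.0051095 m

Δh = 5.11 mm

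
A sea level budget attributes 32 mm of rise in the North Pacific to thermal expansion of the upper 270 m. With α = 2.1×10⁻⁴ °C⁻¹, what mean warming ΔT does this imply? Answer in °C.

ΔT ≈ 0.564 °C

ΔT = Δh/(αH) = 0.032 / (2.1×10⁻⁴ × 270) ≈ 0.5644 °C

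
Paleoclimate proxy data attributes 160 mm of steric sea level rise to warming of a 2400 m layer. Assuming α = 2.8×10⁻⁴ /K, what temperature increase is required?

ΔT = Δh/(αH) = 0.16 / (2.8×10⁻⁴ × 2400) ≈ 0.2381 °C

0.24 °C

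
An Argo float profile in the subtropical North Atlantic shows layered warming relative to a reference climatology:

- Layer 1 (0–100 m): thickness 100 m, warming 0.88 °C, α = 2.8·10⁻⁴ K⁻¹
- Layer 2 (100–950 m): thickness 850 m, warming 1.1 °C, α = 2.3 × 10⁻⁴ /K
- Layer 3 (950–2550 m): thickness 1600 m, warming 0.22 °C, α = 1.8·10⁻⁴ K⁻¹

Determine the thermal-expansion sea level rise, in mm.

100 × 2.8×10⁻⁴ × 0.88 = 0.02464 m
Layer 2: 1.1 × 2.3×10⁻⁴ × 850 = 0.21505 m
950–2550 m: 0.22 × 1.8×10⁻⁴ × 1600 = 0.06336 m
Δh = 0.02464 + 0.21505 + 0.06336 = 0.30305 m

about 303 mm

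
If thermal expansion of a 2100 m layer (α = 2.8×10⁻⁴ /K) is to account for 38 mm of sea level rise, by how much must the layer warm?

about 0.0646 K

ΔT = Δh/(αH) = 0.038 / (2.8×10⁻⁴ × 2100) ≈ 0.06463 K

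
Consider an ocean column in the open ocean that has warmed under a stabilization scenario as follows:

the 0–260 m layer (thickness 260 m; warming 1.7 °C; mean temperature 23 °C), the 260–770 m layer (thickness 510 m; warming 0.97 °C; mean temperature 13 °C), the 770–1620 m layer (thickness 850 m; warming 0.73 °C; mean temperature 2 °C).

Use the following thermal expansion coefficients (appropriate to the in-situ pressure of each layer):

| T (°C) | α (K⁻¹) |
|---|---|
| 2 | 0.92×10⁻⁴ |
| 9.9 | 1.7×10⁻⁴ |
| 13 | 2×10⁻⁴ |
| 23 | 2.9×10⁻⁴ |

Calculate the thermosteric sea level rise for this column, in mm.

Layer 1 at 23 °C → α = 2.9×10⁻⁴ K⁻¹
Layer 2 at 13 °C → α = 2×10⁻⁴ K⁻¹
Layer 3 at 2 °C → α = 0.92×10⁻⁴ K⁻¹
Layer 1: 260 × 2.9×10⁻⁴ × 1.7 = 0.12818 m
Layer 2: 510 × 2×10⁻⁴ × 0.97 = 0.09894 m
Layer 3: 0.92×10⁻⁴ × 850 × 0.73 = 0.057086 m
Δh = 0.12818 + 0.09894 + 0.057086 = 0.284206 m ≈ 284 mm

about 284 mm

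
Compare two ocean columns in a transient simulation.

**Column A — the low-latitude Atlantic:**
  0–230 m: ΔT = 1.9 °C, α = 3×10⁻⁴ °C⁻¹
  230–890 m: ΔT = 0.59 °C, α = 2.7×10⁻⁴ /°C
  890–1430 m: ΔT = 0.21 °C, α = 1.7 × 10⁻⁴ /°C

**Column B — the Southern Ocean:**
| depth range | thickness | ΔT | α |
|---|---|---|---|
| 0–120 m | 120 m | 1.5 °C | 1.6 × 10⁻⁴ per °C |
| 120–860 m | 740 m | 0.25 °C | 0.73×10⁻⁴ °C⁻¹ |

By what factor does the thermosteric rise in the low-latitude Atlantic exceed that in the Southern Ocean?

6.0

A 3×10⁻⁴ × 230 × 1.9 = 0.13110 m
A 2.7×10⁻⁴ × 660 × 0.59 = 0.105138 m
A 540 × 1.7×10⁻⁴ × 0.21 = 0.019278 m
A total: 0.255516 m
B Layer 1: 1.6×10⁻⁴ × 120 × 1.5 = 0.02880 m
B 0.25 × 0.73×10⁻⁴ × 740 = 0.013505 m
B total: 0.042305 m
Ratio: 0.255516 / 0.042305 ≈ 6.040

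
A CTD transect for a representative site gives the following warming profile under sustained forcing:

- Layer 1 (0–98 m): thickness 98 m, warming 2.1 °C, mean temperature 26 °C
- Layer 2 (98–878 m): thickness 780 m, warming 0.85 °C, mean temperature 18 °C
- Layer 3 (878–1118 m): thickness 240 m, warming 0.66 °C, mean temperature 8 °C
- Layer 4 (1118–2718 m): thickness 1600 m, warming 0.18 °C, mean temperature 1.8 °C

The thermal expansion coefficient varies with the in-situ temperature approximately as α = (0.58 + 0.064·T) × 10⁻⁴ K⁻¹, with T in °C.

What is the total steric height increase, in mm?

Layer 1: α = (0.58 + 0.064×26)×10⁻⁴ = 2.244×10⁻⁴ K⁻¹
Layer 2: α = (0.58 + 0.064×18)×10⁻⁴ = 1.732×10⁻⁴ K⁻¹
Layer 3: α = (0.58 + 0.064×8)×10⁻⁴ = 1.092×10⁻⁴ K⁻¹
Layer 4: α = (0.58 + 0.064×1.8)×10⁻⁴ = 0.6952×10⁻⁴ K⁻¹
Layer 1: 2.244×10⁻⁴ × 2.1 × 98 = 0.04618152 m
780 × 0.85 × 1.732×10⁻⁴ = 0.1148316 m
878–1118 m: 0.66 × 1.092×10⁻⁴ × 240 = 0.01729728 m
1118–2718 m: 0.18 × 1600 × 0.6952×10⁻⁴ = 0.02002176 m
Δh = 0.04618152 + 0.1148316 + 0.01729728 + 0.02002176 = 0.19833216 m ≈ 198 mm

198 mm of thermosteric rise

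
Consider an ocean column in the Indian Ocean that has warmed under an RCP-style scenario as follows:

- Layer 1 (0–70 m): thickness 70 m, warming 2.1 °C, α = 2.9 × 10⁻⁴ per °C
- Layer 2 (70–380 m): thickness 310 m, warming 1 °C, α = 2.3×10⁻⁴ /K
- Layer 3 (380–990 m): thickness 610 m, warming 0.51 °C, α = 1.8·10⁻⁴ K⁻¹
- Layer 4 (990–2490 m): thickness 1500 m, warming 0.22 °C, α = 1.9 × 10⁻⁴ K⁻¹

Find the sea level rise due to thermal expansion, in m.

Δh = 0.23 m

Layer 1: 2.1 × 70 × 2.9×10⁻⁴ = 0.04263 m
1 × 2.3×10⁻⁴ × 310 = 0.07130 m
380–990 m: 610 × 1.8×10⁻⁴ × 0.51 = 0.055998 m
1500 × 1.9×10⁻⁴ × 0.22 = 0.06270 m
Δh = 0.04263 + 0.07130 + 0.055998 + 0.06270 = 0.232628 m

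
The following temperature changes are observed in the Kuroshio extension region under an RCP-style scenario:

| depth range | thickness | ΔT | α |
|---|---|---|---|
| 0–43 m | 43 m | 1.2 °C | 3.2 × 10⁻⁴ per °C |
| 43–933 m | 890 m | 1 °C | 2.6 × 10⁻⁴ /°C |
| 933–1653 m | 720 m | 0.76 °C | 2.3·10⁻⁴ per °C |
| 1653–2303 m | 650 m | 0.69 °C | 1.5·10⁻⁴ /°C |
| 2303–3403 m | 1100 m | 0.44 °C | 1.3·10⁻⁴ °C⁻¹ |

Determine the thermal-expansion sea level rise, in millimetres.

Δh ≈ 504 mm

43 × 1.2 × 3.2×10⁻⁴ = 0.016512 m
890 × 1 × 2.6×10⁻⁴ = 0.23140 m
720 × 0.76 × 2.3×10⁻⁴ = 0.125856 m
0.69 × 1.5×10⁻⁴ × 650 = 0.067275 m
Layer 5: 0.44 × 1.3×10⁻⁴ × 1100 = 0.06292 m
Δh = 0.016512 + 0.23140 + 0.125856 + 0.067275 + 0.06292 = 0.503963 m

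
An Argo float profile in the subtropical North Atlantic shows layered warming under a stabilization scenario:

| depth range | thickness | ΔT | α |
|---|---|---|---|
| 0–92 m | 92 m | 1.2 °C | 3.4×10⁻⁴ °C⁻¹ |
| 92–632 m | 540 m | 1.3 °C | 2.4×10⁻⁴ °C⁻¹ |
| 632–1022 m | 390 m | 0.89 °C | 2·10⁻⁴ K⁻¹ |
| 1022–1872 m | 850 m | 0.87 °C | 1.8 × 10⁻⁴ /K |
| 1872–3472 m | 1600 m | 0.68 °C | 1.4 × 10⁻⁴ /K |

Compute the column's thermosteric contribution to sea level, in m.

Layer 1: 3.4×10⁻⁴ × 92 × 1.2 = 0.037536 m
540 × 2.4×10⁻⁴ × 1.3 = 0.16848 m
Layer 3: 390 × 2×10⁻⁴ × 0.89 = 0.06942 m
Layer 4: 0.87 × 1.8×10⁻⁴ × 850 = 0.13311 m
1872–3472 m: 1600 × 0.68 × 1.4×10⁻⁴ = 0.15232 m
Δh = 0.037536 + 0.16848 + 0.06942 + 0.13311 + 0.15232 = 0.560866 m

0.56 m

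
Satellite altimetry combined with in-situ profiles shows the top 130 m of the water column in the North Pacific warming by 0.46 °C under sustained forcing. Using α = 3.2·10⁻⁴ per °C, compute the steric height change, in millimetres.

19.1 mm

Δh = αΔT·H = 3.2×10⁻⁴ × 0.46 × 130 = 0.019136 m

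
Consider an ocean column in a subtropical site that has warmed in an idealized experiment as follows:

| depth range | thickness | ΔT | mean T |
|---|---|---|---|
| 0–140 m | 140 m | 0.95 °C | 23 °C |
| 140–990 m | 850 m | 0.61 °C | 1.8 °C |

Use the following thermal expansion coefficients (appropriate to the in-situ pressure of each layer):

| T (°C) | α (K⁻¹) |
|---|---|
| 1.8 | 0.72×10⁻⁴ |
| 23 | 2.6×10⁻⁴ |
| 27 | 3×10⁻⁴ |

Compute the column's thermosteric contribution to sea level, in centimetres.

7.19 cm

Layer 1 at 23 °C → α = 2.6×10⁻⁴ K⁻¹
Layer 2 at 1.8 °C → α = 0.72×10⁻⁴ K⁻¹
Layer 1: 2.6×10⁻⁴ × 0.95 × 140 = 0.03458 m
Layer 2: 850 × 0.72×10⁻⁴ × 0.61 = 0.037332 m
Δh = 0.03458 + 0.037332 = 0.071912 m ≈ 7.19 cm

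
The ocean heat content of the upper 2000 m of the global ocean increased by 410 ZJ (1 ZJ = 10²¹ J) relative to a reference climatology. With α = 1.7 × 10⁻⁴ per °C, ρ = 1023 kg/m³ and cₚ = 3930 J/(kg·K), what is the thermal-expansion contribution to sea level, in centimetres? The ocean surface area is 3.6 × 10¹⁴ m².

Δh ≈ 4.82 cm

Per unit area: Q = 410×10²¹ / (3.6×10¹⁴) ≈ 1.139×10⁹ J/m²
Δh = αQ/(ρcₚ) = 1.7×10⁻⁴ × 1.139×10⁹ / (1023 × 3930) ≈ 0.048162 m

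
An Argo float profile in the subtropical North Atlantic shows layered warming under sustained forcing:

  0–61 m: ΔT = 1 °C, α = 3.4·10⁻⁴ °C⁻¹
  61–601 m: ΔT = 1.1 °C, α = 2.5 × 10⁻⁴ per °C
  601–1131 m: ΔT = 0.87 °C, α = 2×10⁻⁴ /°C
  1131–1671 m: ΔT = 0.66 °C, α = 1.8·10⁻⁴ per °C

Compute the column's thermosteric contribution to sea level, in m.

Δh ≈ 0.326 m

Layer 1: 3.4×10⁻⁴ × 61 × 1 = 0.02074 m
61–601 m: 1.1 × 540 × 2.5×10⁻⁴ = 0.14850 m
2×10⁻⁴ × 0.87 × 530 = 0.09222 m
540 × 0.66 × 1.8×10⁻⁴ = 0.064152 m
Δh = 0.02074 + 0.14850 + 0.09222 + 0.064152 = 0.325612 m ≈ 0.326 m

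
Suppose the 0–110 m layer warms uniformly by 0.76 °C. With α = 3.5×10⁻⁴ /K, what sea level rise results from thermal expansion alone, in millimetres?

Δh = αΔT·H = 3.5×10⁻⁴ × 0.76 × 110 = 0.02926 m

Δh = 29 mm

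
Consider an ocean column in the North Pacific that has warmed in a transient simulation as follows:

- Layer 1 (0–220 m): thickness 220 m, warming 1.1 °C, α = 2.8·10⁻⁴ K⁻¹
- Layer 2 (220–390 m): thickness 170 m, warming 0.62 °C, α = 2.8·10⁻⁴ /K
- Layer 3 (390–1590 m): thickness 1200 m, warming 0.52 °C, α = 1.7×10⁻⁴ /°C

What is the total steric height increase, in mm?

203 mm

Layer 1: 1.1 × 220 × 2.8×10⁻⁴ = 0.06776 m
Layer 2: 2.8×10⁻⁴ × 0.62 × 170 = 0.029512 m
390–1590 m: 1200 × 0.52 × 1.7×10⁻⁴ = 0.10608 m
Δh = 0.06776 + 0.029512 + 0.10608 = 0.203352 m ≈ 203 mm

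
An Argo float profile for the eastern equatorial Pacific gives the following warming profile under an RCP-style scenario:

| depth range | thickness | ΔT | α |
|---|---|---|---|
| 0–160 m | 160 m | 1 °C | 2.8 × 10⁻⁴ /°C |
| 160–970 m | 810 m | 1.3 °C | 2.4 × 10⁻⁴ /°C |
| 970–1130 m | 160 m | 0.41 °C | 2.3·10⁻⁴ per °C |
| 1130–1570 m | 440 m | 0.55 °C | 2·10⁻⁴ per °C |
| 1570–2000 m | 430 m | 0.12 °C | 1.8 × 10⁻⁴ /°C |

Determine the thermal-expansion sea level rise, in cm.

0–160 m: 2.8×10⁻⁴ × 160 × 1 = 0.04480 m
2.4×10⁻⁴ × 810 × 1.3 = 0.25272 m
970–1130 m: 2.3×10⁻⁴ × 160 × 0.41 = 0.015088 m
Layer 4: 440 × 0.55 × 2×10⁻⁴ = 0.04840 m
0.12 × 430 × 1.8×10⁻⁴ = 0.009288 m
Δh = 0.04480 + 0.25272 + 0.015088 + 0.04840 + 0.009288 = 0.370296 m

37.0 cm of thermosteric rise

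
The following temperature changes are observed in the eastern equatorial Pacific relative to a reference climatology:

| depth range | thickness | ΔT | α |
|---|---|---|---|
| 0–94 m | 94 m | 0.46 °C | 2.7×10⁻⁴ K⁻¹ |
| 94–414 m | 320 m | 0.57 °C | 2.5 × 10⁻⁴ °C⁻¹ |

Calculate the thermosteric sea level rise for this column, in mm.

about 57 mm

0–94 m: 2.7×10⁻⁴ × 0.46 × 94 = 0.0116748 m
94–414 m: 2.5×10⁻⁴ × 0.57 × 320 = 0.04560 m
Δh = 0.0116748 + 0.04560 = 0.0572748 m ≈ 57 mm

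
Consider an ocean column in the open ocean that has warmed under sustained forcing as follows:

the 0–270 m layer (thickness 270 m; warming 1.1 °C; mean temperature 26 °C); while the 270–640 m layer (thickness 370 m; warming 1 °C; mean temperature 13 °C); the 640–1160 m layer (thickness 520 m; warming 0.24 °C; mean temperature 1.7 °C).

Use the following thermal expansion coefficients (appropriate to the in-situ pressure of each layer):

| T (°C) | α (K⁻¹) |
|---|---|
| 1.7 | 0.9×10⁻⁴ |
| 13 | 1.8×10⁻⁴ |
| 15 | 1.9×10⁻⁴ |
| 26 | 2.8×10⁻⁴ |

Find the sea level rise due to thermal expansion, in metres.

Layer 1 at 26 °C → α = 2.8×10⁻⁴ K⁻¹
Layer 2 at 13 °C → α = 1.8×10⁻⁴ K⁻¹
Layer 3 at 1.7 °C → α = 0.9×10⁻⁴ K⁻¹
270 × 1.1 × 2.8×10⁻⁴ = 0.08316 m
270–640 m: 370 × 1 × 1.8×10⁻⁴ = 0.06660 m
640–1160 m: 0.24 × 0.9×10⁻⁴ × 520 = 0.011232 m
Δh = 0.08316 + 0.06660 + 0.011232 = 0.160992 m

about 0.161 m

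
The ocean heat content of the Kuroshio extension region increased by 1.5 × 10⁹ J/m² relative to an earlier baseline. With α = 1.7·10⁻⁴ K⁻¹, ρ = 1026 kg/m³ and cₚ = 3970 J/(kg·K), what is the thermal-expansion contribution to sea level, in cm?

6.3 cm of thermosteric rise

Δh = αQ/(ρcₚ) = 1.7×10⁻⁴ × 1.5×10⁹ / (1026 × 3970) ≈ 0.062604 m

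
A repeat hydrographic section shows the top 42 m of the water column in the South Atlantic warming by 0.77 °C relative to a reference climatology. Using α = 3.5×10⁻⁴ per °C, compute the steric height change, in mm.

Δh = αΔT·H = 3.5×10⁻⁴ × 0.77 × 42 = 0.011319 m

Δh ≈ 11.3 mm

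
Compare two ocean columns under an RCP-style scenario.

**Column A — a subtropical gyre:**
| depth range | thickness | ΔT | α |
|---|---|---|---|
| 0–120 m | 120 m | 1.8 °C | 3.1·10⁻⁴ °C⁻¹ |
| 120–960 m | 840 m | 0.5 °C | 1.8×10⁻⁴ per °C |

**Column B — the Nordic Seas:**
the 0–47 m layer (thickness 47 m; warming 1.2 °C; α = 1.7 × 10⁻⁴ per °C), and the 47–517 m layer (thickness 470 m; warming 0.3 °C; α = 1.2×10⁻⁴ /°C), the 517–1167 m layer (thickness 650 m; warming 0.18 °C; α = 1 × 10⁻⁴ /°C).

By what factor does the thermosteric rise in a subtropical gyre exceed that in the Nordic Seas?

A 0–120 m: 1.8 × 3.1×10⁻⁴ × 120 = 0.06696 m
A 1.8×10⁻⁴ × 0.5 × 840 = 0.07560 m
A total: 0.14256 m
B Layer 1: 47 × 1.2 × 1.7×10⁻⁴ = 0.009588 m
B 470 × 0.3 × 1.2×10⁻⁴ = 0.01692 m
B 517–1167 m: 650 × 0.18 × 1×10⁻⁴ = 0.01170 m
B total: 0.038208 m
Ratio: 0.14256 / 0.038208 ≈ 3.731

3.7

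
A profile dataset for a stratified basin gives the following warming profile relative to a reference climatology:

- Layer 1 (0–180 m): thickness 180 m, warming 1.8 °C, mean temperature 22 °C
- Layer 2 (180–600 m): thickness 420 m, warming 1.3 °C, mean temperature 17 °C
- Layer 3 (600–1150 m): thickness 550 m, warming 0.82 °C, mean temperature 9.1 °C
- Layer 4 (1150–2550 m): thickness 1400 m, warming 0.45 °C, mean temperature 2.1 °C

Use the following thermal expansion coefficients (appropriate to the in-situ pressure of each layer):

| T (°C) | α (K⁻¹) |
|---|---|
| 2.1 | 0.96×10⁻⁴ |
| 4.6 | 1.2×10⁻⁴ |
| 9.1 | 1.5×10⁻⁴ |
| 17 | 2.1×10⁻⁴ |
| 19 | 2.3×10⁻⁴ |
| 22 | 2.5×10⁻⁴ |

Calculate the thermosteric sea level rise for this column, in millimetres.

Layer 1 at 22 °C → α = 2.5×10⁻⁴ K⁻¹
Layer 2 at 17 °C → α = 2.1×10⁻⁴ K⁻¹
Layer 3 at 9.1 °C → α = 1.5×10⁻⁴ K⁻¹
Layer 4 at 2.1 °C → α = 0.96×10⁻⁴ K⁻¹
1.8 × 2.5×10⁻⁴ × 180 = 0.08100 m
Layer 2: 2.1×10⁻⁴ × 420 × 1.3 = 0.11466 m
Layer 3: 1.5×10⁻⁴ × 550 × 0.82 = 0.06765 m
Layer 4: 1400 × 0.45 × 0.96×10⁻⁴ = 0.06048 m
Δh = 0.08100 + 0.11466 + 0.06765 + 0.06048 = 0.32379 m

Δh = 320 mm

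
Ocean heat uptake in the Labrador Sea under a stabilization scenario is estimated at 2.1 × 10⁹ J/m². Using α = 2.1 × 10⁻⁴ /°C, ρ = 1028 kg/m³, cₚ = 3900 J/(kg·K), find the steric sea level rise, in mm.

about 110 mm

Δh = αQ/(ρcₚ) = 2.1×10⁻⁴ × 2.1×10⁹ / (1028 × 3900) ≈ 0.11000 m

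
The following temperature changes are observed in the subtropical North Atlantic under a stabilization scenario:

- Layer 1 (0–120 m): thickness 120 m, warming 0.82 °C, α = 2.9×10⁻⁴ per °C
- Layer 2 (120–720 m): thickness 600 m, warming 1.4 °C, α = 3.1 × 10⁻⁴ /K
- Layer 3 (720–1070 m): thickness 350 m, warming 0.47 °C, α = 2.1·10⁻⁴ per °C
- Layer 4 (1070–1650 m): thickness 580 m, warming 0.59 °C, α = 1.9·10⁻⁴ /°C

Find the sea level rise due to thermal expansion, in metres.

0.388 m of thermosteric rise

2.9×10⁻⁴ × 0.82 × 120 = 0.028536 m
1.4 × 600 × 3.1×10⁻⁴ = 0.26040 m
Layer 3: 2.1×10⁻⁴ × 350 × 0.47 = 0.034545 m
1070–1650 m: 1.9×10⁻⁴ × 0.59 × 580 = 0.065018 m
Δh = 0.028536 + 0.26040 + 0.034545 + 0.065018 = 0.388499 m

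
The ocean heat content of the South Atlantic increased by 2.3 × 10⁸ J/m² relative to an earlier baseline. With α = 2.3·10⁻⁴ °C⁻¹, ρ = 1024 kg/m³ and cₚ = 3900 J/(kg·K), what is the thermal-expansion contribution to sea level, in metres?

Δh ≈ 0.0132 m

Δh = αQ/(ρcₚ) = 2.3×10⁻⁴ × 2.3×10⁸ / (1024 × 3900) ≈ 0.013246 m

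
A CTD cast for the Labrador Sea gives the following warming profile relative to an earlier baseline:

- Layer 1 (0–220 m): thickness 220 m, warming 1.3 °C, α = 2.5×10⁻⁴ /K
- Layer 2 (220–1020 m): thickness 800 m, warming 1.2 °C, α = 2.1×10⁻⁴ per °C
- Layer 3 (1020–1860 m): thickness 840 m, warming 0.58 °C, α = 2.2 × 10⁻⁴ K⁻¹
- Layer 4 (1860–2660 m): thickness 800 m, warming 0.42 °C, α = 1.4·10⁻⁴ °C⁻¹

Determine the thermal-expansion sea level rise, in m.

Layer 1: 2.5×10⁻⁴ × 220 × 1.3 = 0.07150 m
Layer 2: 800 × 2.1×10⁻⁴ × 1.2 = 0.20160 m
2.2×10⁻⁴ × 840 × 0.58 = 0.107184 m
0.42 × 800 × 1.4×10⁻⁴ = 0.04704 m
Δh = 0.07150 + 0.20160 + 0.107184 + 0.04704 = 0.427324 m

Δh = 0.427 m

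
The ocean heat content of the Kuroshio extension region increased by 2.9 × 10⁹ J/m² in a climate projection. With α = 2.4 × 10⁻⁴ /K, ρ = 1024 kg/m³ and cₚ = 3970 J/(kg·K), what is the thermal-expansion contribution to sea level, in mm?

Δh = αQ/(ρcₚ) = 2.4×10⁻⁴ × 2.9×10⁹ / (1024 × 3970) ≈ 0.17121 m

about 171 mm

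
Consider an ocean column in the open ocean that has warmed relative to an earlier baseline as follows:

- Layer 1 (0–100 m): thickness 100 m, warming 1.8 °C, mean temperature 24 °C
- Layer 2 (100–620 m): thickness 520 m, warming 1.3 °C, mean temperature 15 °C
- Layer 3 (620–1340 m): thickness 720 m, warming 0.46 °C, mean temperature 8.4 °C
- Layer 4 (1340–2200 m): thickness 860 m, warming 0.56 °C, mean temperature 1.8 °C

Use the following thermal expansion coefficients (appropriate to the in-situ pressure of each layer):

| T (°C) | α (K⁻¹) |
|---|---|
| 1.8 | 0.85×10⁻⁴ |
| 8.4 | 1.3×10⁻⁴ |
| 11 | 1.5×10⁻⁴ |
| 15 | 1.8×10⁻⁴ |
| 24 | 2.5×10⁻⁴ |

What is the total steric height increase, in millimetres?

Layer 1 at 24 °C → α = 2.5×10⁻⁴ K⁻¹
Layer 2 at 15 °C → α = 1.8×10⁻⁴ K⁻¹
Layer 3 at 8.4 °C → α = 1.3×10⁻⁴ K⁻¹
Layer 4 at 1.8 °C → α = 0.85×10⁻⁴ K⁻¹
0–100 m: 100 × 1.8 × 2.5×10⁻⁴ = 0.04500 m
Layer 2: 520 × 1.3 × 1.8×10⁻⁴ = 0.12168 m
Layer 3: 0.46 × 1.3×10⁻⁴ × 720 = 0.043056 m
860 × 0.85×10⁻⁴ × 0.56 = 0.040936 m
Δh = 0.04500 + 0.12168 + 0.043056 + 0.040936 = 0.250672 m

Δh ≈ 250 mm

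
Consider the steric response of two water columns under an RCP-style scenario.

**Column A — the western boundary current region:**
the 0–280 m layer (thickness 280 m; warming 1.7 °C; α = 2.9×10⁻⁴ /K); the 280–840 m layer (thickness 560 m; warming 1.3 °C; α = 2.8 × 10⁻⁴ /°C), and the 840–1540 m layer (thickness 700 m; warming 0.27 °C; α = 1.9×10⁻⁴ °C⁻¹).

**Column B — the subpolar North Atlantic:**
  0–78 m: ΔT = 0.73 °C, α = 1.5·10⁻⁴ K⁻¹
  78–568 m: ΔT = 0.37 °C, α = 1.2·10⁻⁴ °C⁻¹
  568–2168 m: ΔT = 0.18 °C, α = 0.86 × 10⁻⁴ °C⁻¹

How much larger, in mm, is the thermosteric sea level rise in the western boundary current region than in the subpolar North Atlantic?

A 0–280 m: 280 × 1.7 × 2.9×10⁻⁴ = 0.13804 m
A 280–840 m: 560 × 2.8×10⁻⁴ × 1.3 = 0.20384 m
A 1.9×10⁻⁴ × 0.27 × 700 = 0.03591 m
A total: 0.37779 m
B Layer 1: 78 × 1.5×10⁻⁴ × 0.73 = 0.008541 m
B Layer 2: 1.2×10⁻⁴ × 490 × 0.37 = 0.021756 m
B 568–2168 m: 0.18 × 0.86×10⁻⁴ × 1600 = 0.024768 m
B total: 0.055065 m
Difference: 0.37779 − 0.055065 = 0.322725 m

320 mm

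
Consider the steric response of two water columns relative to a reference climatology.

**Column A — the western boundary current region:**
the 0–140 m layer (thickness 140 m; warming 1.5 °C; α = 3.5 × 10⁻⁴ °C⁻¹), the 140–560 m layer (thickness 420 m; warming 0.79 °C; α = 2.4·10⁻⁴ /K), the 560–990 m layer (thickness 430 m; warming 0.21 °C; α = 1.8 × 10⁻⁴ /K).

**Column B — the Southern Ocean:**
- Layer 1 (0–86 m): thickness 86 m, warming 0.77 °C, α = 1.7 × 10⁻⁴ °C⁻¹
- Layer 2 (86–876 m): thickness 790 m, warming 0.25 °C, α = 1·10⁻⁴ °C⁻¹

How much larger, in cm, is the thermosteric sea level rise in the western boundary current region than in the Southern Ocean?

Δh_A − Δh_B ≈ 14 cm

A 1.5 × 3.5×10⁻⁴ × 140 = 0.07350 m
A 0.79 × 420 × 2.4×10⁻⁴ = 0.079632 m
A 0.21 × 1.8×10⁻⁴ × 430 = 0.016254 m
A total: 0.169386 m
B Layer 1: 0.77 × 1.7×10⁻⁴ × 86 = 0.0112574 m
B 790 × 0.25 × 1×10⁻⁴ = 0.01975 m
B total: 0.0310074 m
Difference: 0.169386 − 0.0310074 = 0.1383786 m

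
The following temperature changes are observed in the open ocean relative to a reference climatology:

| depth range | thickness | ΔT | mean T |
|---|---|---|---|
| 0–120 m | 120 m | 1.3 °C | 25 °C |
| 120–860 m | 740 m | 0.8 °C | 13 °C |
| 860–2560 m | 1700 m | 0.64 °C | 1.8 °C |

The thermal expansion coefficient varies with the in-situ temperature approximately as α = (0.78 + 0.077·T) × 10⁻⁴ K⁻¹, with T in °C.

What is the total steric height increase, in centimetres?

Layer 1: α = (0.78 + 0.077×25)×10⁻⁴ = 2.705×10⁻⁴ K⁻¹
Layer 2: α = (0.78 + 0.077×13)×10⁻⁴ = 1.781×10⁻⁴ K⁻¹
Layer 3: α = (0.78 + 0.077×1.8)×10⁻⁴ = 0.9186×10⁻⁴ K⁻¹
2.705×10⁻⁴ × 1.3 × 120 = 0.042198 m
740 × 1.781×10⁻⁴ × 0.8 = 0.1054352 m
Layer 3: 1700 × 0.9186×10⁻⁴ × 0.64 = 0.09994368 m
Δh = 0.042198 + 0.1054352 + 0.09994368 = 0.24757688 m

25 cm of thermosteric rise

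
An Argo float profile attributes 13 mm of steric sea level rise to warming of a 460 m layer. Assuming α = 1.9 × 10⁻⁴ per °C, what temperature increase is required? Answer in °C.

0.15 °C

ΔT = Δh/(αH) = 0.013 / (1.9×10⁻⁴ × 460) ≈ 0.1487 °C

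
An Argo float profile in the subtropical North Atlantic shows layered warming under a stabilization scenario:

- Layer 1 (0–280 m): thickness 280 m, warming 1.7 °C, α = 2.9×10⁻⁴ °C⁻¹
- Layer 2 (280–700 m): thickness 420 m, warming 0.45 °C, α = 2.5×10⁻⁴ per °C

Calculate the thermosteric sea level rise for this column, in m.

Layer 1: 280 × 1.7 × 2.9×10⁻⁴ = 0.13804 m
2.5×10⁻⁴ × 420 × 0.45 = 0.04725 m
Δh = 0.13804 + 0.04725 = 0.18529 m

0.19 m of thermosteric rise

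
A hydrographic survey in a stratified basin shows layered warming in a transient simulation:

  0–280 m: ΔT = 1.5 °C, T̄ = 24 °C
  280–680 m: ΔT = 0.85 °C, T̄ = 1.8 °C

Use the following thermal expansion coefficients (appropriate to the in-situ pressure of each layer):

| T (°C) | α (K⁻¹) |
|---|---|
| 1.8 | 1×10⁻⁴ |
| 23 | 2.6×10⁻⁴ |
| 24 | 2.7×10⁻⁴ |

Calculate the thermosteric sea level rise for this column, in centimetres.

Δh ≈ 15 cm

Layer 1 at 24 °C → α = 2.7×10⁻⁴ K⁻¹
Layer 2 at 1.8 °C → α = 1×10⁻⁴ K⁻¹
Layer 1: 2.7×10⁻⁴ × 1.5 × 280 = 0.11340 m
280–680 m: 0.85 × 400 × 1×10⁻⁴ = 0.03400 m
Δh = 0.11340 + 0.03400 = 0.14740 m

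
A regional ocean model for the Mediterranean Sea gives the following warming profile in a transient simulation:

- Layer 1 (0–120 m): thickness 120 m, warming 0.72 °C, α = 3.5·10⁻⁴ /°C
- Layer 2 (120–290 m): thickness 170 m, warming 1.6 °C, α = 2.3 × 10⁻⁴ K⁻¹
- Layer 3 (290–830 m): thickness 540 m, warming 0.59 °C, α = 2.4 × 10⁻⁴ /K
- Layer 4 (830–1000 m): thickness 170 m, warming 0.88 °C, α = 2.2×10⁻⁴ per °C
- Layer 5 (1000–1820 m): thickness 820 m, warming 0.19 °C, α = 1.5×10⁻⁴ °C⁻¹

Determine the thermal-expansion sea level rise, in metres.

0.226 m of thermosteric rise

Layer 1: 0.72 × 3.5×10⁻⁴ × 120 = 0.03024 m
170 × 2.3×10⁻⁴ × 1.6 = 0.06256 m
290–830 m: 2.4×10⁻⁴ × 540 × 0.59 = 0.076464 m
Layer 4: 170 × 2.2×10⁻⁴ × 0.88 = 0.032912 m
Layer 5: 0.19 × 1.5×10⁻⁴ × 820 = 0.02337 m
Δh = 0.03024 + 0.06256 + 0.076464 + 0.032912 + 0.02337 = 0.225546 m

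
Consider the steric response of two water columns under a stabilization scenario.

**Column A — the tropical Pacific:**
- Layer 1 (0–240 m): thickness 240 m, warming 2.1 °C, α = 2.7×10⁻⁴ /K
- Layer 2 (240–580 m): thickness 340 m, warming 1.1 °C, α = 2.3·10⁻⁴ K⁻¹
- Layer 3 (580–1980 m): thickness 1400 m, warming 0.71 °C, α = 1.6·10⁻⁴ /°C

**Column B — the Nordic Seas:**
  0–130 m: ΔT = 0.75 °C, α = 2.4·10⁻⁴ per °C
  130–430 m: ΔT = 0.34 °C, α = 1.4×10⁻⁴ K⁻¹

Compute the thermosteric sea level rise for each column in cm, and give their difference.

A 2.1 × 240 × 2.7×10⁻⁴ = 0.13608 m
A 240–580 m: 2.3×10⁻⁴ × 340 × 1.1 = 0.08602 m
A Layer 3: 1400 × 1.6×10⁻⁴ × 0.71 = 0.15904 m
A total: 0.38114 m
B 0.75 × 130 × 2.4×10⁻⁴ = 0.02340 m
B Layer 2: 300 × 1.4×10⁻⁴ × 0.34 = 0.01428 m
B total: 0.03768 m
Difference: 0.38114 − 0.03768 = 0.34346 m

Δh_A ≈ 38.1 cm, Δh_B ≈ 3.77 cm; difference ≈ 34.3 cm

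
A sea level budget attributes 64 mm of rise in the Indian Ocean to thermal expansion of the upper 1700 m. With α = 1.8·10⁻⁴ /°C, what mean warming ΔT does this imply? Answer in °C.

ΔT = Δh/(αH) = 0.064 / (1.8×10⁻⁴ × 1700) ≈ 0.2092 °C

0.209 °C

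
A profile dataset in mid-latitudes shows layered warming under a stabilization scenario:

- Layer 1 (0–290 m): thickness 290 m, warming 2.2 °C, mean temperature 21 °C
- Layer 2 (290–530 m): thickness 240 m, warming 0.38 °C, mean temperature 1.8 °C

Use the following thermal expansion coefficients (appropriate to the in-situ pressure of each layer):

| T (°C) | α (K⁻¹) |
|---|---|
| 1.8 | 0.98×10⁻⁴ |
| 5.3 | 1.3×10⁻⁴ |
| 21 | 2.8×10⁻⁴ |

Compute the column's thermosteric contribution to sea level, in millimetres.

Layer 1 at 21 °C → α = 2.8×10⁻⁴ K⁻¹
Layer 2 at 1.8 °C → α = 0.98×10⁻⁴ K⁻¹
Layer 1: 2.8×10⁻⁴ × 290 × 2.2 = 0.17864 m
290–530 m: 240 × 0.98×10⁻⁴ × 0.38 = 0.0089376 m
Δh = 0.17864 + 0.0089376 = 0.1875776 m

Δh ≈ 190 mm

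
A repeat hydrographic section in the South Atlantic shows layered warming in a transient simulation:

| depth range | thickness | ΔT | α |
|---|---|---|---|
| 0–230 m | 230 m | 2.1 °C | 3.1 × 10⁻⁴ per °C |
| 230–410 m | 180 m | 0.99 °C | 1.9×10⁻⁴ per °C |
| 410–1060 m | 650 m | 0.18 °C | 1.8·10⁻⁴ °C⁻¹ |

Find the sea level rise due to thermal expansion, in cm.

Layer 1: 230 × 3.1×10⁻⁴ × 2.1 = 0.14973 m
1.9×10⁻⁴ × 0.99 × 180 = 0.033858 m
410–1060 m: 0.18 × 1.8×10⁻⁴ × 650 = 0.02106 m
Δh = 0.14973 + 0.033858 + 0.02106 = 0.204648 m ≈ 20.5 cm

Δh = 20.5 cm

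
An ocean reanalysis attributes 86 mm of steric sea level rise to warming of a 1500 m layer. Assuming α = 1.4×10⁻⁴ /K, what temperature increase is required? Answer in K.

0.410 K

ΔT = Δh/(αH) = 0.086 / (1.4×10⁻⁴ × 1500) ≈ 0.4095 K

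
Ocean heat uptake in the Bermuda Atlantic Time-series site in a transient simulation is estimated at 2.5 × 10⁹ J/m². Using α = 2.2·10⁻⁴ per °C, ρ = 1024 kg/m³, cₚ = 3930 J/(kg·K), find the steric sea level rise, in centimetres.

Δh = αQ/(ρcₚ) = 2.2×10⁻⁴ × 2.5×10⁹ / (1024 × 3930) ≈ 0.13667 m

13.7 cm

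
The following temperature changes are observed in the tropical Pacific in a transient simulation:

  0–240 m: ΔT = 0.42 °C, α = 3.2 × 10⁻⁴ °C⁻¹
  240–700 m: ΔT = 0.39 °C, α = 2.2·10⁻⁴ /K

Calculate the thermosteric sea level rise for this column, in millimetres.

Δh ≈ 71.7 mm

0–240 m: 0.42 × 3.2×10⁻⁴ × 240 = 0.032256 m
240–700 m: 0.39 × 2.2×10⁻⁴ × 460 = 0.039468 m
Δh = 0.032256 + 0.039468 = 0.071724 m ≈ 71.7 mm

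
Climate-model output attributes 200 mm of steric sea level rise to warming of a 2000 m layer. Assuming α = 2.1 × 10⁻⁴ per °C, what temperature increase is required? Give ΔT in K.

0.476 K

ΔT = Δh/(αH) = 0.2 / (2.1×10⁻⁴ × 2000) ≈ 0.4762 K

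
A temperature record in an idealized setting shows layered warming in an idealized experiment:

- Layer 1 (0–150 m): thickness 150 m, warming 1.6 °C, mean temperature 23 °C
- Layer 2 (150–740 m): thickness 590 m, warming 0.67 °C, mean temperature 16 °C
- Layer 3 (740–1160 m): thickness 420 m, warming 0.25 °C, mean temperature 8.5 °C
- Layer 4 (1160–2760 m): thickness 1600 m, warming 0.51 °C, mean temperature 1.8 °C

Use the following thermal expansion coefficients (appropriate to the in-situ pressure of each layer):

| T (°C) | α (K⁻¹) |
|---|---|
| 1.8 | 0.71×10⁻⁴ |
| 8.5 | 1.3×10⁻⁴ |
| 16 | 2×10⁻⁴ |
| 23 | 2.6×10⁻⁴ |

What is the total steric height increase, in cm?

Δh = 21.3 cm

Layer 1 at 23 °C → α = 2.6×10⁻⁴ K⁻¹
Layer 2 at 16 °C → α = 2×10⁻⁴ K⁻¹
Layer 3 at 8.5 °C → α = 1.3×10⁻⁴ K⁻¹
Layer 4 at 1.8 °C → α = 0.71×10⁻⁴ K⁻¹
150 × 2.6×10⁻⁴ × 1.6 = 0.06240 m
Layer 2: 2×10⁻⁴ × 0.67 × 590 = 0.07906 m
Layer 3: 1.3×10⁻⁴ × 0.25 × 420 = 0.01365 m
1160–2760 m: 1600 × 0.51 × 0.71×10⁻⁴ = 0.057936 m
Δh = 0.06240 + 0.07906 + 0.01365 + 0.057936 = 0.213046 m ≈ 21.3 cm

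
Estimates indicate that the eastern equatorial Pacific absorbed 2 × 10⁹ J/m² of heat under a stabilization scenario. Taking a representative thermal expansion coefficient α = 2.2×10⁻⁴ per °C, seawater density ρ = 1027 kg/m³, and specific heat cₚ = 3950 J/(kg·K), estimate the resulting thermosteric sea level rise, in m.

Δh = αQ/(ρcₚ) = 2.2×10⁻⁴ × 2×10⁹ / (1027 × 3950) ≈ 0.10846 m

0.11 m of thermosteric rise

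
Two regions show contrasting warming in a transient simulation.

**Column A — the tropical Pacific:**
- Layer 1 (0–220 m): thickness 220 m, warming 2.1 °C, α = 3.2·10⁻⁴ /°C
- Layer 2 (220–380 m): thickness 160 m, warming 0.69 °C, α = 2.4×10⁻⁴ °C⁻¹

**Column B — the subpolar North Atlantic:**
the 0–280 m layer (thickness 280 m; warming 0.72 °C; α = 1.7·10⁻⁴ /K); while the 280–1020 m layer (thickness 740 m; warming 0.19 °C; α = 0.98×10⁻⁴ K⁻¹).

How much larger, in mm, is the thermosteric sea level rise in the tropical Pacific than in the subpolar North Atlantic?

A 0–220 m: 3.2×10⁻⁴ × 2.1 × 220 = 0.14784 m
A Layer 2: 2.4×10⁻⁴ × 160 × 0.69 = 0.026496 m
A total: 0.174336 m
B 280 × 0.72 × 1.7×10⁻⁴ = 0.034272 m
B 280–1020 m: 0.19 × 740 × 0.98×10⁻⁴ = 0.0137788 m
B total: 0.0480508 m
Difference: 0.174336 − 0.0480508 = 0.1262852 m

126 mm larger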